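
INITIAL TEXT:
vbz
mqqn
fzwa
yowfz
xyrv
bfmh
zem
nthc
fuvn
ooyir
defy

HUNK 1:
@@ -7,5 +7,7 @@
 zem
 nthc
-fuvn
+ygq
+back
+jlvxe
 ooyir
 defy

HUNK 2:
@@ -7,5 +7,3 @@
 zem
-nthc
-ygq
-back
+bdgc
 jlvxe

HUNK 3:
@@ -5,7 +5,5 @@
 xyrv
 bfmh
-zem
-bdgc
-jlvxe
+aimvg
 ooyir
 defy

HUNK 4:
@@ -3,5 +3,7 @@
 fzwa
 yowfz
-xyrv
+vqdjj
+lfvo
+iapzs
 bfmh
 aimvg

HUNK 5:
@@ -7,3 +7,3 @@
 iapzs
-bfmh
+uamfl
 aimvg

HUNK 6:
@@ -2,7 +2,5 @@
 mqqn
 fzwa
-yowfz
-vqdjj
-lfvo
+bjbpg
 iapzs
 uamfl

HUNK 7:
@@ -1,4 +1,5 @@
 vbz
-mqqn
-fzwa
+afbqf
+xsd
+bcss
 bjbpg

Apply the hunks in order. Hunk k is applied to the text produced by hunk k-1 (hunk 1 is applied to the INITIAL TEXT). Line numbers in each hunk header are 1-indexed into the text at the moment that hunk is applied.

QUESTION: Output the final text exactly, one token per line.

Hunk 1: at line 7 remove [fuvn] add [ygq,back,jlvxe] -> 13 lines: vbz mqqn fzwa yowfz xyrv bfmh zem nthc ygq back jlvxe ooyir defy
Hunk 2: at line 7 remove [nthc,ygq,back] add [bdgc] -> 11 lines: vbz mqqn fzwa yowfz xyrv bfmh zem bdgc jlvxe ooyir defy
Hunk 3: at line 5 remove [zem,bdgc,jlvxe] add [aimvg] -> 9 lines: vbz mqqn fzwa yowfz xyrv bfmh aimvg ooyir defy
Hunk 4: at line 3 remove [xyrv] add [vqdjj,lfvo,iapzs] -> 11 lines: vbz mqqn fzwa yowfz vqdjj lfvo iapzs bfmh aimvg ooyir defy
Hunk 5: at line 7 remove [bfmh] add [uamfl] -> 11 lines: vbz mqqn fzwa yowfz vqdjj lfvo iapzs uamfl aimvg ooyir defy
Hunk 6: at line 2 remove [yowfz,vqdjj,lfvo] add [bjbpg] -> 9 lines: vbz mqqn fzwa bjbpg iapzs uamfl aimvg ooyir defy
Hunk 7: at line 1 remove [mqqn,fzwa] add [afbqf,xsd,bcss] -> 10 lines: vbz afbqf xsd bcss bjbpg iapzs uamfl aimvg ooyir defy

Answer: vbz
afbqf
xsd
bcss
bjbpg
iapzs
uamfl
aimvg
ooyir
defy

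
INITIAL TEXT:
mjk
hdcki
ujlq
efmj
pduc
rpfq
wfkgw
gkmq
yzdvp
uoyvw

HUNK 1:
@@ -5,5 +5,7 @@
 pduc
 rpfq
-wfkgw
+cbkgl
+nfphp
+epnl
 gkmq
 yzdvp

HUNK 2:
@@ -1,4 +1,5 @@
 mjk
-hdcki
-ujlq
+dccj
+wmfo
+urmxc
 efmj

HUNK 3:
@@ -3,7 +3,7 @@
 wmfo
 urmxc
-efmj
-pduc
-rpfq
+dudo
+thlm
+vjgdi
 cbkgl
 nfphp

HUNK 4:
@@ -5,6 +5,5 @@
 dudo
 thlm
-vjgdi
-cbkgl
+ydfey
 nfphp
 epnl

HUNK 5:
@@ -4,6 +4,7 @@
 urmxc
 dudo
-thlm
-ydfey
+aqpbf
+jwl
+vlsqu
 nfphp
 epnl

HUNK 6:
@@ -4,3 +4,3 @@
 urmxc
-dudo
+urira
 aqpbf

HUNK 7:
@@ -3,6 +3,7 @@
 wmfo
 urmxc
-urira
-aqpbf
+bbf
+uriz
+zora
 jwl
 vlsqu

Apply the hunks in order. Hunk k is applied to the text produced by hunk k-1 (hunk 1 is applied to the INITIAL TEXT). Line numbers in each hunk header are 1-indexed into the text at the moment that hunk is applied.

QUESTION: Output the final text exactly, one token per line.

Hunk 1: at line 5 remove [wfkgw] add [cbkgl,nfphp,epnl] -> 12 lines: mjk hdcki ujlq efmj pduc rpfq cbkgl nfphp epnl gkmq yzdvp uoyvw
Hunk 2: at line 1 remove [hdcki,ujlq] add [dccj,wmfo,urmxc] -> 13 lines: mjk dccj wmfo urmxc efmj pduc rpfq cbkgl nfphp epnl gkmq yzdvp uoyvw
Hunk 3: at line 3 remove [efmj,pduc,rpfq] add [dudo,thlm,vjgdi] -> 13 lines: mjk dccj wmfo urmxc dudo thlm vjgdi cbkgl nfphp epnl gkmq yzdvp uoyvw
Hunk 4: at line 5 remove [vjgdi,cbkgl] add [ydfey] -> 12 lines: mjk dccj wmfo urmxc dudo thlm ydfey nfphp epnl gkmq yzdvp uoyvw
Hunk 5: at line 4 remove [thlm,ydfey] add [aqpbf,jwl,vlsqu] -> 13 lines: mjk dccj wmfo urmxc dudo aqpbf jwl vlsqu nfphp epnl gkmq yzdvp uoyvw
Hunk 6: at line 4 remove [dudo] add [urira] -> 13 lines: mjk dccj wmfo urmxc urira aqpbf jwl vlsqu nfphp epnl gkmq yzdvp uoyvw
Hunk 7: at line 3 remove [urira,aqpbf] add [bbf,uriz,zora] -> 14 lines: mjk dccj wmfo urmxc bbf uriz zora jwl vlsqu nfphp epnl gkmq yzdvp uoyvw

Answer: mjk
dccj
wmfo
urmxc
bbf
uriz
zora
jwl
vlsqu
nfphp
epnl
gkmq
yzdvp
uoyvw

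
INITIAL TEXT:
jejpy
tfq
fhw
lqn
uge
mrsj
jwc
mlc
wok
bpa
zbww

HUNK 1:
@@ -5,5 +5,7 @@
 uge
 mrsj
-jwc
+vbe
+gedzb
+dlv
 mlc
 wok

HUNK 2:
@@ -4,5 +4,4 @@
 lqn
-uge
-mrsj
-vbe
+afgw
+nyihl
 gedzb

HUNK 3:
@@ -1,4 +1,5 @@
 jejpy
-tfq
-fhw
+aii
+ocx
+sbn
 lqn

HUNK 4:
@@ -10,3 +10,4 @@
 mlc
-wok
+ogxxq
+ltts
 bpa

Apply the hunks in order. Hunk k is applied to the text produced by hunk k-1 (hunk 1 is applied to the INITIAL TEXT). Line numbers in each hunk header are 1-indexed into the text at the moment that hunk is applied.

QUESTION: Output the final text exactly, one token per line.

Hunk 1: at line 5 remove [jwc] add [vbe,gedzb,dlv] -> 13 lines: jejpy tfq fhw lqn uge mrsj vbe gedzb dlv mlc wok bpa zbww
Hunk 2: at line 4 remove [uge,mrsj,vbe] add [afgw,nyihl] -> 12 lines: jejpy tfq fhw lqn afgw nyihl gedzb dlv mlc wok bpa zbww
Hunk 3: at line 1 remove [tfq,fhw] add [aii,ocx,sbn] -> 13 lines: jejpy aii ocx sbn lqn afgw nyihl gedzb dlv mlc wok bpa zbww
Hunk 4: at line 10 remove [wok] add [ogxxq,ltts] -> 14 lines: jejpy aii ocx sbn lqn afgw nyihl gedzb dlv mlc ogxxq ltts bpa zbww

Answer: jejpy
aii
ocx
sbn
lqn
afgw
nyihl
gedzb
dlv
mlc
ogxxq
ltts
bpa
zbww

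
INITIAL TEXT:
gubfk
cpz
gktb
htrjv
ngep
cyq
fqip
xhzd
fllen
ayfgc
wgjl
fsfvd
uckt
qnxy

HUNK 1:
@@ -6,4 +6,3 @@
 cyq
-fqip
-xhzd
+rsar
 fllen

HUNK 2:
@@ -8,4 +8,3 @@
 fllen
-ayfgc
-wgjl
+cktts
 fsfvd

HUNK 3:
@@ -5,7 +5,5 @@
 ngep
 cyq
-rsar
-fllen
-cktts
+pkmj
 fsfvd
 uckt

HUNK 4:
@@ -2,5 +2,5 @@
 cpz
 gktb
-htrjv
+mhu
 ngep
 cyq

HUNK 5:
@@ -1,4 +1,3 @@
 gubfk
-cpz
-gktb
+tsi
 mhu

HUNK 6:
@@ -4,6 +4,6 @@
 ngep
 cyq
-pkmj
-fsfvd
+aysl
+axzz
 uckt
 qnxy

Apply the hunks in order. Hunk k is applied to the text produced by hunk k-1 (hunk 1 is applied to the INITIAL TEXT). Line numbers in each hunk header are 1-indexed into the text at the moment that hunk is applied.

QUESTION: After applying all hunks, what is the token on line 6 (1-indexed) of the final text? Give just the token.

Hunk 1: at line 6 remove [fqip,xhzd] add [rsar] -> 13 lines: gubfk cpz gktb htrjv ngep cyq rsar fllen ayfgc wgjl fsfvd uckt qnxy
Hunk 2: at line 8 remove [ayfgc,wgjl] add [cktts] -> 12 lines: gubfk cpz gktb htrjv ngep cyq rsar fllen cktts fsfvd uckt qnxy
Hunk 3: at line 5 remove [rsar,fllen,cktts] add [pkmj] -> 10 lines: gubfk cpz gktb htrjv ngep cyq pkmj fsfvd uckt qnxy
Hunk 4: at line 2 remove [htrjv] add [mhu] -> 10 lines: gubfk cpz gktb mhu ngep cyq pkmj fsfvd uckt qnxy
Hunk 5: at line 1 remove [cpz,gktb] add [tsi] -> 9 lines: gubfk tsi mhu ngep cyq pkmj fsfvd uckt qnxy
Hunk 6: at line 4 remove [pkmj,fsfvd] add [aysl,axzz] -> 9 lines: gubfk tsi mhu ngep cyq aysl axzz uckt qnxy
Final line 6: aysl

Answer: aysl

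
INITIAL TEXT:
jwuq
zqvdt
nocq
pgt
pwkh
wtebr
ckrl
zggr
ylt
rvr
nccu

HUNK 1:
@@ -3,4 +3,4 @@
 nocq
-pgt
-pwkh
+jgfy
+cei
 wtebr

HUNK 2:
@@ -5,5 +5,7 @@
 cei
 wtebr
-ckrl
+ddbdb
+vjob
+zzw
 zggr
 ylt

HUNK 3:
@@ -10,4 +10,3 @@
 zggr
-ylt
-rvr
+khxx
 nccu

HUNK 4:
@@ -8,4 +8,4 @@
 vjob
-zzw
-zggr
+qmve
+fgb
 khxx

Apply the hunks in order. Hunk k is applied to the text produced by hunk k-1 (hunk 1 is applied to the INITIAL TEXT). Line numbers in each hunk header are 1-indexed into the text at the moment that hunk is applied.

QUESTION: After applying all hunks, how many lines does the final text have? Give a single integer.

Answer: 12

Derivation:
Hunk 1: at line 3 remove [pgt,pwkh] add [jgfy,cei] -> 11 lines: jwuq zqvdt nocq jgfy cei wtebr ckrl zggr ylt rvr nccu
Hunk 2: at line 5 remove [ckrl] add [ddbdb,vjob,zzw] -> 13 lines: jwuq zqvdt nocq jgfy cei wtebr ddbdb vjob zzw zggr ylt rvr nccu
Hunk 3: at line 10 remove [ylt,rvr] add [khxx] -> 12 lines: jwuq zqvdt nocq jgfy cei wtebr ddbdb vjob zzw zggr khxx nccu
Hunk 4: at line 8 remove [zzw,zggr] add [qmve,fgb] -> 12 lines: jwuq zqvdt nocq jgfy cei wtebr ddbdb vjob qmve fgb khxx nccu
Final line count: 12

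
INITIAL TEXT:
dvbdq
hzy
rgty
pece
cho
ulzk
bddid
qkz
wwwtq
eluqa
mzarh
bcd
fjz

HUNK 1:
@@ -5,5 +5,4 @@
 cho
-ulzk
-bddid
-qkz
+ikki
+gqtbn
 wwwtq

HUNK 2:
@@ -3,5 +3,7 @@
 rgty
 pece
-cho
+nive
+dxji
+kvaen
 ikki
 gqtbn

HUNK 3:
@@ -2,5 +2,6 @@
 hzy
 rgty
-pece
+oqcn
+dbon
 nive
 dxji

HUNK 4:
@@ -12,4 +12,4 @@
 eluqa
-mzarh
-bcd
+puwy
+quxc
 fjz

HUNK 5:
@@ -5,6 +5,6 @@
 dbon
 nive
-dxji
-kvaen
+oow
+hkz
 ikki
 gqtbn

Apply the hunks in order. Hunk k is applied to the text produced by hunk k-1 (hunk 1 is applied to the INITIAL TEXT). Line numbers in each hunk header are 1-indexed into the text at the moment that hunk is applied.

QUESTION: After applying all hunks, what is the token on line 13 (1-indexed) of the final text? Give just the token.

Answer: puwy

Derivation:
Hunk 1: at line 5 remove [ulzk,bddid,qkz] add [ikki,gqtbn] -> 12 lines: dvbdq hzy rgty pece cho ikki gqtbn wwwtq eluqa mzarh bcd fjz
Hunk 2: at line 3 remove [cho] add [nive,dxji,kvaen] -> 14 lines: dvbdq hzy rgty pece nive dxji kvaen ikki gqtbn wwwtq eluqa mzarh bcd fjz
Hunk 3: at line 2 remove [pece] add [oqcn,dbon] -> 15 lines: dvbdq hzy rgty oqcn dbon nive dxji kvaen ikki gqtbn wwwtq eluqa mzarh bcd fjz
Hunk 4: at line 12 remove [mzarh,bcd] add [puwy,quxc] -> 15 lines: dvbdq hzy rgty oqcn dbon nive dxji kvaen ikki gqtbn wwwtq eluqa puwy quxc fjz
Hunk 5: at line 5 remove [dxji,kvaen] add [oow,hkz] -> 15 lines: dvbdq hzy rgty oqcn dbon nive oow hkz ikki gqtbn wwwtq eluqa puwy quxc fjz
Final line 13: puwy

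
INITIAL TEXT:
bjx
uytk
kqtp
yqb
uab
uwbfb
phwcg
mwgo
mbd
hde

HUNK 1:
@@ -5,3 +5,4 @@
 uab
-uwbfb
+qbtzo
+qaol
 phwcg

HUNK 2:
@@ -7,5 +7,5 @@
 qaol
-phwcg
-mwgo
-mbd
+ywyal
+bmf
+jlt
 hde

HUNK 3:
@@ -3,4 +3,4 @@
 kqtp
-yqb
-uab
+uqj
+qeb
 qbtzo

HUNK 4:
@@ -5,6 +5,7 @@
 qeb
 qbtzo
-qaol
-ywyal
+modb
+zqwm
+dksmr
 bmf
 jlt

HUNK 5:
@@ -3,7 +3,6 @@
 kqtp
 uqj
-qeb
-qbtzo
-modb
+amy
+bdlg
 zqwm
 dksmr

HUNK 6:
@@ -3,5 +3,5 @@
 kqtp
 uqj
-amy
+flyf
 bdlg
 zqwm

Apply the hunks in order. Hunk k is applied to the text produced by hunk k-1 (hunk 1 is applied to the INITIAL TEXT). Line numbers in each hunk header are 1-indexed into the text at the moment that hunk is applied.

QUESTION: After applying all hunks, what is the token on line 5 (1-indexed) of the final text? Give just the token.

Answer: flyf

Derivation:
Hunk 1: at line 5 remove [uwbfb] add [qbtzo,qaol] -> 11 lines: bjx uytk kqtp yqb uab qbtzo qaol phwcg mwgo mbd hde
Hunk 2: at line 7 remove [phwcg,mwgo,mbd] add [ywyal,bmf,jlt] -> 11 lines: bjx uytk kqtp yqb uab qbtzo qaol ywyal bmf jlt hde
Hunk 3: at line 3 remove [yqb,uab] add [uqj,qeb] -> 11 lines: bjx uytk kqtp uqj qeb qbtzo qaol ywyal bmf jlt hde
Hunk 4: at line 5 remove [qaol,ywyal] add [modb,zqwm,dksmr] -> 12 lines: bjx uytk kqtp uqj qeb qbtzo modb zqwm dksmr bmf jlt hde
Hunk 5: at line 3 remove [qeb,qbtzo,modb] add [amy,bdlg] -> 11 lines: bjx uytk kqtp uqj amy bdlg zqwm dksmr bmf jlt hde
Hunk 6: at line 3 remove [amy] add [flyf] -> 11 lines: bjx uytk kqtp uqj flyf bdlg zqwm dksmr bmf jlt hde
Final line 5: flyf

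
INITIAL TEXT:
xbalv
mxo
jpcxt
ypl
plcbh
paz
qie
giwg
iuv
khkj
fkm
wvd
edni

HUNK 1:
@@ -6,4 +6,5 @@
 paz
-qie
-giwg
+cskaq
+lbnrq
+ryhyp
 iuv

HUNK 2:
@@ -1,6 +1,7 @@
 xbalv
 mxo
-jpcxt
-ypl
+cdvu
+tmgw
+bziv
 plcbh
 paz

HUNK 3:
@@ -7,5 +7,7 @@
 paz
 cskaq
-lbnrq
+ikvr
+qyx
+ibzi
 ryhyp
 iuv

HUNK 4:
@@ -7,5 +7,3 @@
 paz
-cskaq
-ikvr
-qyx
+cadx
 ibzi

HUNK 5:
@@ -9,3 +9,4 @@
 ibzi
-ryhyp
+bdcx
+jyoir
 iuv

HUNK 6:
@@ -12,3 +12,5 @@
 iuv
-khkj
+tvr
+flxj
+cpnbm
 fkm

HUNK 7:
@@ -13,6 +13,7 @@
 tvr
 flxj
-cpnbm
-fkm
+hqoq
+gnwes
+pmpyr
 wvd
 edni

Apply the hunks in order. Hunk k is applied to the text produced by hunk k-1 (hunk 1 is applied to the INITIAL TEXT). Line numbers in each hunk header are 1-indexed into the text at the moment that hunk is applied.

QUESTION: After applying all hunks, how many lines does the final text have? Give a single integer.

Answer: 19

Derivation:
Hunk 1: at line 6 remove [qie,giwg] add [cskaq,lbnrq,ryhyp] -> 14 lines: xbalv mxo jpcxt ypl plcbh paz cskaq lbnrq ryhyp iuv khkj fkm wvd edni
Hunk 2: at line 1 remove [jpcxt,ypl] add [cdvu,tmgw,bziv] -> 15 lines: xbalv mxo cdvu tmgw bziv plcbh paz cskaq lbnrq ryhyp iuv khkj fkm wvd edni
Hunk 3: at line 7 remove [lbnrq] add [ikvr,qyx,ibzi] -> 17 lines: xbalv mxo cdvu tmgw bziv plcbh paz cskaq ikvr qyx ibzi ryhyp iuv khkj fkm wvd edni
Hunk 4: at line 7 remove [cskaq,ikvr,qyx] add [cadx] -> 15 lines: xbalv mxo cdvu tmgw bziv plcbh paz cadx ibzi ryhyp iuv khkj fkm wvd edni
Hunk 5: at line 9 remove [ryhyp] add [bdcx,jyoir] -> 16 lines: xbalv mxo cdvu tmgw bziv plcbh paz cadx ibzi bdcx jyoir iuv khkj fkm wvd edni
Hunk 6: at line 12 remove [khkj] add [tvr,flxj,cpnbm] -> 18 lines: xbalv mxo cdvu tmgw bziv plcbh paz cadx ibzi bdcx jyoir iuv tvr flxj cpnbm fkm wvd edni
Hunk 7: at line 13 remove [cpnbm,fkm] add [hqoq,gnwes,pmpyr] -> 19 lines: xbalv mxo cdvu tmgw bziv plcbh paz cadx ibzi bdcx jyoir iuv tvr flxj hqoq gnwes pmpyr wvd edni
Final line count: 19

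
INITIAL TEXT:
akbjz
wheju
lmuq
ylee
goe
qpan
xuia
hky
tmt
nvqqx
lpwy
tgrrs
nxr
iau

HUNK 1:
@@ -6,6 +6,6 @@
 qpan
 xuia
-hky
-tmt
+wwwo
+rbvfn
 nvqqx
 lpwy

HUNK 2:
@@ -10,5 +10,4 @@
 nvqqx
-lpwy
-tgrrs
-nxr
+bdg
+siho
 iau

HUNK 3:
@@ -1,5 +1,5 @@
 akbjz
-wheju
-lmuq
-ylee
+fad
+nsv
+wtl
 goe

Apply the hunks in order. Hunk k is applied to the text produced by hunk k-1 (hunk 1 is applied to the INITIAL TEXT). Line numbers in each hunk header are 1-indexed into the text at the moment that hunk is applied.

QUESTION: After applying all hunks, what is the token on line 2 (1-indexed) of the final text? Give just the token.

Hunk 1: at line 6 remove [hky,tmt] add [wwwo,rbvfn] -> 14 lines: akbjz wheju lmuq ylee goe qpan xuia wwwo rbvfn nvqqx lpwy tgrrs nxr iau
Hunk 2: at line 10 remove [lpwy,tgrrs,nxr] add [bdg,siho] -> 13 lines: akbjz wheju lmuq ylee goe qpan xuia wwwo rbvfn nvqqx bdg siho iau
Hunk 3: at line 1 remove [wheju,lmuq,ylee] add [fad,nsv,wtl] -> 13 lines: akbjz fad nsv wtl goe qpan xuia wwwo rbvfn nvqqx bdg siho iau
Final line 2: fad

Answer: fad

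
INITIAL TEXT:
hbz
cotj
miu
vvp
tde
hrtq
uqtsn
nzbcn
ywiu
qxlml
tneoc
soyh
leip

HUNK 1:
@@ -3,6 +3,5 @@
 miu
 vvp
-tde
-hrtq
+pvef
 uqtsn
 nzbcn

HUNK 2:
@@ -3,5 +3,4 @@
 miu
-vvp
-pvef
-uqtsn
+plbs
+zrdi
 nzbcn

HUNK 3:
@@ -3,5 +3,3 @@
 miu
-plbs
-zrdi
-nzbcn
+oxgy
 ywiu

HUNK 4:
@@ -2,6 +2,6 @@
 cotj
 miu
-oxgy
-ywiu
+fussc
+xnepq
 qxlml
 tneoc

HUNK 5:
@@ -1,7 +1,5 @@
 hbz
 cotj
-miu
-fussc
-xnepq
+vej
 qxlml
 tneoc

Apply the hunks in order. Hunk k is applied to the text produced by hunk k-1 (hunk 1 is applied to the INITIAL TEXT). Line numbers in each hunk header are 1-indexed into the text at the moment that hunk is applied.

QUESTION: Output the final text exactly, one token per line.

Hunk 1: at line 3 remove [tde,hrtq] add [pvef] -> 12 lines: hbz cotj miu vvp pvef uqtsn nzbcn ywiu qxlml tneoc soyh leip
Hunk 2: at line 3 remove [vvp,pvef,uqtsn] add [plbs,zrdi] -> 11 lines: hbz cotj miu plbs zrdi nzbcn ywiu qxlml tneoc soyh leip
Hunk 3: at line 3 remove [plbs,zrdi,nzbcn] add [oxgy] -> 9 lines: hbz cotj miu oxgy ywiu qxlml tneoc soyh leip
Hunk 4: at line 2 remove [oxgy,ywiu] add [fussc,xnepq] -> 9 lines: hbz cotj miu fussc xnepq qxlml tneoc soyh leip
Hunk 5: at line 1 remove [miu,fussc,xnepq] add [vej] -> 7 lines: hbz cotj vej qxlml tneoc soyh leip

Answer: hbz
cotj
vej
qxlml
tneoc
soyh
leip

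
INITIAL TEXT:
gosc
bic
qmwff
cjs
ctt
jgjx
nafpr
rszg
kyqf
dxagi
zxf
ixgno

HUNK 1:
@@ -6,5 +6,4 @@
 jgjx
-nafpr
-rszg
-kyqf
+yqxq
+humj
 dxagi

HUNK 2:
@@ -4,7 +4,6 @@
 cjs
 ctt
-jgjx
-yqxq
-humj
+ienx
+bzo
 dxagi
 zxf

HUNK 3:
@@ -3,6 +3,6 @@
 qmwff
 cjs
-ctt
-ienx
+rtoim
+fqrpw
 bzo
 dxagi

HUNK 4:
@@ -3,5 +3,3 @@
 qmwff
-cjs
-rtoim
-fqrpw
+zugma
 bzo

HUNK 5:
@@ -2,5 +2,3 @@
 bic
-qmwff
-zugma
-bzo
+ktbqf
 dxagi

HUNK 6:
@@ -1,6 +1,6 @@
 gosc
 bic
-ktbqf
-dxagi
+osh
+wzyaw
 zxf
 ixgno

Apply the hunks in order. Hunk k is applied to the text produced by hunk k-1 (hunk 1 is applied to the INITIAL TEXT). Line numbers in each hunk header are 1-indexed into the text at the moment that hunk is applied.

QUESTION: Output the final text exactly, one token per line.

Answer: gosc
bic
osh
wzyaw
zxf
ixgno

Derivation:
Hunk 1: at line 6 remove [nafpr,rszg,kyqf] add [yqxq,humj] -> 11 lines: gosc bic qmwff cjs ctt jgjx yqxq humj dxagi zxf ixgno
Hunk 2: at line 4 remove [jgjx,yqxq,humj] add [ienx,bzo] -> 10 lines: gosc bic qmwff cjs ctt ienx bzo dxagi zxf ixgno
Hunk 3: at line 3 remove [ctt,ienx] add [rtoim,fqrpw] -> 10 lines: gosc bic qmwff cjs rtoim fqrpw bzo dxagi zxf ixgno
Hunk 4: at line 3 remove [cjs,rtoim,fqrpw] add [zugma] -> 8 lines: gosc bic qmwff zugma bzo dxagi zxf ixgno
Hunk 5: at line 2 remove [qmwff,zugma,bzo] add [ktbqf] -> 6 lines: gosc bic ktbqf dxagi zxf ixgno
Hunk 6: at line 1 remove [ktbqf,dxagi] add [osh,wzyaw] -> 6 lines: gosc bic osh wzyaw zxf ixgno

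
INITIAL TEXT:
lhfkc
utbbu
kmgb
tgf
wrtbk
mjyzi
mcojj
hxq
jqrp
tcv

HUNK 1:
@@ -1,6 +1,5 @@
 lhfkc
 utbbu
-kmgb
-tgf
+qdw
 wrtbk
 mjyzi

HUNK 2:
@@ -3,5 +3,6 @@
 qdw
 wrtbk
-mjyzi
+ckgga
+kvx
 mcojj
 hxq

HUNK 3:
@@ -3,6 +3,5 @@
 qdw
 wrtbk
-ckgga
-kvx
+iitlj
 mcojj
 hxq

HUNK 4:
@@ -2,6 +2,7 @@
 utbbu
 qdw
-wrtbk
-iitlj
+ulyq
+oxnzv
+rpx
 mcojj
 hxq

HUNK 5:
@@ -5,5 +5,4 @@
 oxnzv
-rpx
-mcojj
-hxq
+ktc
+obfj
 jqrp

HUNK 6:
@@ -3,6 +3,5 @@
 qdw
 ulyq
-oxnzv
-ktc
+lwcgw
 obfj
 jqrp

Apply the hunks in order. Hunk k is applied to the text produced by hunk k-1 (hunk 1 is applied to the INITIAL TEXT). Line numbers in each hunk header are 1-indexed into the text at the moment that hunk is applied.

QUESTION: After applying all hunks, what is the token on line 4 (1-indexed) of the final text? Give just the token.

Hunk 1: at line 1 remove [kmgb,tgf] add [qdw] -> 9 lines: lhfkc utbbu qdw wrtbk mjyzi mcojj hxq jqrp tcv
Hunk 2: at line 3 remove [mjyzi] add [ckgga,kvx] -> 10 lines: lhfkc utbbu qdw wrtbk ckgga kvx mcojj hxq jqrp tcv
Hunk 3: at line 3 remove [ckgga,kvx] add [iitlj] -> 9 lines: lhfkc utbbu qdw wrtbk iitlj mcojj hxq jqrp tcv
Hunk 4: at line 2 remove [wrtbk,iitlj] add [ulyq,oxnzv,rpx] -> 10 lines: lhfkc utbbu qdw ulyq oxnzv rpx mcojj hxq jqrp tcv
Hunk 5: at line 5 remove [rpx,mcojj,hxq] add [ktc,obfj] -> 9 lines: lhfkc utbbu qdw ulyq oxnzv ktc obfj jqrp tcv
Hunk 6: at line 3 remove [oxnzv,ktc] add [lwcgw] -> 8 lines: lhfkc utbbu qdw ulyq lwcgw obfj jqrp tcv
Final line 4: ulyq

Answer: ulyq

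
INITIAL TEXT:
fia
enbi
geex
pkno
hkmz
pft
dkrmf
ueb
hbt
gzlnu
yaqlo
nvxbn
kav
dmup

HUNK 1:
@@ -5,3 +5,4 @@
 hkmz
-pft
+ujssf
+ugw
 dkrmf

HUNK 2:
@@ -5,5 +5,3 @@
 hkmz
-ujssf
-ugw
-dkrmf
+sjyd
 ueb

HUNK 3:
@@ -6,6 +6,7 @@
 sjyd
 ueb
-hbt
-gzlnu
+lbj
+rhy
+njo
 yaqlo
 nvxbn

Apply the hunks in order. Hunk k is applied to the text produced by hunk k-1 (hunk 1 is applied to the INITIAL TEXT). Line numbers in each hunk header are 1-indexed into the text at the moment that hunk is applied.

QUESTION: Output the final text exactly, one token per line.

Hunk 1: at line 5 remove [pft] add [ujssf,ugw] -> 15 lines: fia enbi geex pkno hkmz ujssf ugw dkrmf ueb hbt gzlnu yaqlo nvxbn kav dmup
Hunk 2: at line 5 remove [ujssf,ugw,dkrmf] add [sjyd] -> 13 lines: fia enbi geex pkno hkmz sjyd ueb hbt gzlnu yaqlo nvxbn kav dmup
Hunk 3: at line 6 remove [hbt,gzlnu] add [lbj,rhy,njo] -> 14 lines: fia enbi geex pkno hkmz sjyd ueb lbj rhy njo yaqlo nvxbn kav dmup

Answer: fia
enbi
geex
pkno
hkmz
sjyd
ueb
lbj
rhy
njo
yaqlo
nvxbn
kav
dmup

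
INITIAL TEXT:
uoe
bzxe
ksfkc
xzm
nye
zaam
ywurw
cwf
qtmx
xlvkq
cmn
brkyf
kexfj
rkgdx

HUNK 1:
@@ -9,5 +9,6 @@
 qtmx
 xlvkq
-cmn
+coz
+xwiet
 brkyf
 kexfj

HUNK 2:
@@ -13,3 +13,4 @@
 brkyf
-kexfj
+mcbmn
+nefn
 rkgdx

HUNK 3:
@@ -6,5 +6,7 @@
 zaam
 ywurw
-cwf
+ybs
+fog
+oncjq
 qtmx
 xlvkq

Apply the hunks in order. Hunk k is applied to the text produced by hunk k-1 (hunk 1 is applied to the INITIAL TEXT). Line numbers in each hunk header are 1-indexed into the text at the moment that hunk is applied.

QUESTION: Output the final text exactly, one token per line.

Answer: uoe
bzxe
ksfkc
xzm
nye
zaam
ywurw
ybs
fog
oncjq
qtmx
xlvkq
coz
xwiet
brkyf
mcbmn
nefn
rkgdx

Derivation:
Hunk 1: at line 9 remove [cmn] add [coz,xwiet] -> 15 lines: uoe bzxe ksfkc xzm nye zaam ywurw cwf qtmx xlvkq coz xwiet brkyf kexfj rkgdx
Hunk 2: at line 13 remove [kexfj] add [mcbmn,nefn] -> 16 lines: uoe bzxe ksfkc xzm nye zaam ywurw cwf qtmx xlvkq coz xwiet brkyf mcbmn nefn rkgdx
Hunk 3: at line 6 remove [cwf] add [ybs,fog,oncjq] -> 18 lines: uoe bzxe ksfkc xzm nye zaam ywurw ybs fog oncjq qtmx xlvkq coz xwiet brkyf mcbmn nefn rkgdx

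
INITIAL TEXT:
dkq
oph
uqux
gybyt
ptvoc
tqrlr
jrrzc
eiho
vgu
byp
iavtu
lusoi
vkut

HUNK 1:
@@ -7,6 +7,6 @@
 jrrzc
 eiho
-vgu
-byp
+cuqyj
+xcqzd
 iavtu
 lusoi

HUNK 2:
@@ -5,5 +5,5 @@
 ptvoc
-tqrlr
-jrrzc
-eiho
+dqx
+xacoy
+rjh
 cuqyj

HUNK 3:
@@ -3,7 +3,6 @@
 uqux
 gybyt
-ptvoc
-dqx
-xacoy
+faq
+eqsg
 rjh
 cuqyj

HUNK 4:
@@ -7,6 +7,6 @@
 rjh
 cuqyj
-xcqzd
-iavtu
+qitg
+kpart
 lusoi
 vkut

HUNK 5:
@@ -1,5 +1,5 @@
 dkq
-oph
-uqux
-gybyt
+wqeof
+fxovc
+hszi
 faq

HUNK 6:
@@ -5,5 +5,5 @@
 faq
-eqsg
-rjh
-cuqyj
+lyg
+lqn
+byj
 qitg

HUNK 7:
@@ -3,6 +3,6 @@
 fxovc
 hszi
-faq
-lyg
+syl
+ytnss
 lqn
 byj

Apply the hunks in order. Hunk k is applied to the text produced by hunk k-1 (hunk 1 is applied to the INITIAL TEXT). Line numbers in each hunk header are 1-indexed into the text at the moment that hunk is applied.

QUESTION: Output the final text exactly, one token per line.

Answer: dkq
wqeof
fxovc
hszi
syl
ytnss
lqn
byj
qitg
kpart
lusoi
vkut

Derivation:
Hunk 1: at line 7 remove [vgu,byp] add [cuqyj,xcqzd] -> 13 lines: dkq oph uqux gybyt ptvoc tqrlr jrrzc eiho cuqyj xcqzd iavtu lusoi vkut
Hunk 2: at line 5 remove [tqrlr,jrrzc,eiho] add [dqx,xacoy,rjh] -> 13 lines: dkq oph uqux gybyt ptvoc dqx xacoy rjh cuqyj xcqzd iavtu lusoi vkut
Hunk 3: at line 3 remove [ptvoc,dqx,xacoy] add [faq,eqsg] -> 12 lines: dkq oph uqux gybyt faq eqsg rjh cuqyj xcqzd iavtu lusoi vkut
Hunk 4: at line 7 remove [xcqzd,iavtu] add [qitg,kpart] -> 12 lines: dkq oph uqux gybyt faq eqsg rjh cuqyj qitg kpart lusoi vkut
Hunk 5: at line 1 remove [oph,uqux,gybyt] add [wqeof,fxovc,hszi] -> 12 lines: dkq wqeof fxovc hszi faq eqsg rjh cuqyj qitg kpart lusoi vkut
Hunk 6: at line 5 remove [eqsg,rjh,cuqyj] add [lyg,lqn,byj] -> 12 lines: dkq wqeof fxovc hszi faq lyg lqn byj qitg kpart lusoi vkut
Hunk 7: at line 3 remove [faq,lyg] add [syl,ytnss] -> 12 lines: dkq wqeof fxovc hszi syl ytnss lqn byj qitg kpart lusoi vkut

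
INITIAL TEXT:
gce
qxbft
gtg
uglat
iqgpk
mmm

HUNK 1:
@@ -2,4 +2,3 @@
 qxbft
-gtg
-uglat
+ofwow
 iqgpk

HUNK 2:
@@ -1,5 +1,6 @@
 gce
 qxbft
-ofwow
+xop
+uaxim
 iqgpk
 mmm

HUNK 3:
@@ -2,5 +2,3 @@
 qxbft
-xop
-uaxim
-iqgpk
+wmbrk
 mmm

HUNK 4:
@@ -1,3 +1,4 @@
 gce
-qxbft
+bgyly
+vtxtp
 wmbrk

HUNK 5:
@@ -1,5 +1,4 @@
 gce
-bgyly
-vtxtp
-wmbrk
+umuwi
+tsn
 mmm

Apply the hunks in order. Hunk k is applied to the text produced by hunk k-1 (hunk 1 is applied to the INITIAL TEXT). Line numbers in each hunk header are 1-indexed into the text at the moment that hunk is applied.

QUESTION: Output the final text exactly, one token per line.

Hunk 1: at line 2 remove [gtg,uglat] add [ofwow] -> 5 lines: gce qxbft ofwow iqgpk mmm
Hunk 2: at line 1 remove [ofwow] add [xop,uaxim] -> 6 lines: gce qxbft xop uaxim iqgpk mmm
Hunk 3: at line 2 remove [xop,uaxim,iqgpk] add [wmbrk] -> 4 lines: gce qxbft wmbrk mmm
Hunk 4: at line 1 remove [qxbft] add [bgyly,vtxtp] -> 5 lines: gce bgyly vtxtp wmbrk mmm
Hunk 5: at line 1 remove [bgyly,vtxtp,wmbrk] add [umuwi,tsn] -> 4 lines: gce umuwi tsn mmm

Answer: gce
umuwi
tsn
mmm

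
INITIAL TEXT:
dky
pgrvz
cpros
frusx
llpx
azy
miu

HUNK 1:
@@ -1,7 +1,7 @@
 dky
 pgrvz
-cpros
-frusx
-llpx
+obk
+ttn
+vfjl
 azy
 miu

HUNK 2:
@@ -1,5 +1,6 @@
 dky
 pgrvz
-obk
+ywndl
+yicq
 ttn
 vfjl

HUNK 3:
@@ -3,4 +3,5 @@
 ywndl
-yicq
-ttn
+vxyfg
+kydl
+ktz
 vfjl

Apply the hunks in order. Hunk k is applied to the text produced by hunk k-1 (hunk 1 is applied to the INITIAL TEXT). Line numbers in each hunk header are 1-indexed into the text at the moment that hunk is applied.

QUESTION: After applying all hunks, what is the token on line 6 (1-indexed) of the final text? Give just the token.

Answer: ktz

Derivation:
Hunk 1: at line 1 remove [cpros,frusx,llpx] add [obk,ttn,vfjl] -> 7 lines: dky pgrvz obk ttn vfjl azy miu
Hunk 2: at line 1 remove [obk] add [ywndl,yicq] -> 8 lines: dky pgrvz ywndl yicq ttn vfjl azy miu
Hunk 3: at line 3 remove [yicq,ttn] add [vxyfg,kydl,ktz] -> 9 lines: dky pgrvz ywndl vxyfg kydl ktz vfjl azy miu
Final line 6: ktz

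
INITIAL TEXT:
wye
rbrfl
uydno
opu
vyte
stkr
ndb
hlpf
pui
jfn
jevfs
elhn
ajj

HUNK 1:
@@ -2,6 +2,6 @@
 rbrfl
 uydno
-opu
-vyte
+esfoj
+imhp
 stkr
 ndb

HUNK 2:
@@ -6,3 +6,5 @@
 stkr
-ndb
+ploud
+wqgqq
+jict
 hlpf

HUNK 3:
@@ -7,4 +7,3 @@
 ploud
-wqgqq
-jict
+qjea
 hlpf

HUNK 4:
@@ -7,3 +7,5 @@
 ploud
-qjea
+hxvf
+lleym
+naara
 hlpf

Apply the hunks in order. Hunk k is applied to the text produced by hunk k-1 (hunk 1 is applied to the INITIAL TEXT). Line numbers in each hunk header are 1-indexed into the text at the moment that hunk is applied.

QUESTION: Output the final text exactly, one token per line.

Answer: wye
rbrfl
uydno
esfoj
imhp
stkr
ploud
hxvf
lleym
naara
hlpf
pui
jfn
jevfs
elhn
ajj

Derivation:
Hunk 1: at line 2 remove [opu,vyte] add [esfoj,imhp] -> 13 lines: wye rbrfl uydno esfoj imhp stkr ndb hlpf pui jfn jevfs elhn ajj
Hunk 2: at line 6 remove [ndb] add [ploud,wqgqq,jict] -> 15 lines: wye rbrfl uydno esfoj imhp stkr ploud wqgqq jict hlpf pui jfn jevfs elhn ajj
Hunk 3: at line 7 remove [wqgqq,jict] add [qjea] -> 14 lines: wye rbrfl uydno esfoj imhp stkr ploud qjea hlpf pui jfn jevfs elhn ajj
Hunk 4: at line 7 remove [qjea] add [hxvf,lleym,naara] -> 16 lines: wye rbrfl uydno esfoj imhp stkr ploud hxvf lleym naara hlpf pui jfn jevfs elhn ajj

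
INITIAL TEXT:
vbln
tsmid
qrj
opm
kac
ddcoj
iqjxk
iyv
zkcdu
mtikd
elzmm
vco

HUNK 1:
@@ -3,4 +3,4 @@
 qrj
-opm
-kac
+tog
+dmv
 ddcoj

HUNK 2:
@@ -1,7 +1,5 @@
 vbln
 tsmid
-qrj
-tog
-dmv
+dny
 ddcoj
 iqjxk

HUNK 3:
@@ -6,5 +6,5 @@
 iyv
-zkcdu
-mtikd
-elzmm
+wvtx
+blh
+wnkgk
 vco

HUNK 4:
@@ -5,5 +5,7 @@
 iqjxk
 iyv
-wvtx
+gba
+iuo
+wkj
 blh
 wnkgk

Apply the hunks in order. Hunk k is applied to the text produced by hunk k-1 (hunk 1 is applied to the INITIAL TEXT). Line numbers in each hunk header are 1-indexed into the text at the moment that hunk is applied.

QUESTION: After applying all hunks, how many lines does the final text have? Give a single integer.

Hunk 1: at line 3 remove [opm,kac] add [tog,dmv] -> 12 lines: vbln tsmid qrj tog dmv ddcoj iqjxk iyv zkcdu mtikd elzmm vco
Hunk 2: at line 1 remove [qrj,tog,dmv] add [dny] -> 10 lines: vbln tsmid dny ddcoj iqjxk iyv zkcdu mtikd elzmm vco
Hunk 3: at line 6 remove [zkcdu,mtikd,elzmm] add [wvtx,blh,wnkgk] -> 10 lines: vbln tsmid dny ddcoj iqjxk iyv wvtx blh wnkgk vco
Hunk 4: at line 5 remove [wvtx] add [gba,iuo,wkj] -> 12 lines: vbln tsmid dny ddcoj iqjxk iyv gba iuo wkj blh wnkgk vco
Final line count: 12

Answer: 12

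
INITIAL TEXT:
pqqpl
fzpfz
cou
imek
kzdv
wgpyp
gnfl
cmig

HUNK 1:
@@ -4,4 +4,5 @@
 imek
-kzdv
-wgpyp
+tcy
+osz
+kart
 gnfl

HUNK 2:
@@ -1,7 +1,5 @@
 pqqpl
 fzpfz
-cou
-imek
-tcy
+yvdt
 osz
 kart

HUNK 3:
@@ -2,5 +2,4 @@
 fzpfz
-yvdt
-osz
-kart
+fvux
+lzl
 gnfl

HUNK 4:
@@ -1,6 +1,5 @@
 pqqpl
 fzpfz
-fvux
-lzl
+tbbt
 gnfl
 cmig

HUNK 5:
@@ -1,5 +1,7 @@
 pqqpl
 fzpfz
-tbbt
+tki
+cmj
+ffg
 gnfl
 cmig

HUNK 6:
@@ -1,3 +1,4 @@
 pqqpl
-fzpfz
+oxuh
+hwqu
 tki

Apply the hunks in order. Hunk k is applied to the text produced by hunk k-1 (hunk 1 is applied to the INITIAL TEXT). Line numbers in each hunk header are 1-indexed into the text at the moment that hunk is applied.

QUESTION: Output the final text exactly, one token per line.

Answer: pqqpl
oxuh
hwqu
tki
cmj
ffg
gnfl
cmig

Derivation:
Hunk 1: at line 4 remove [kzdv,wgpyp] add [tcy,osz,kart] -> 9 lines: pqqpl fzpfz cou imek tcy osz kart gnfl cmig
Hunk 2: at line 1 remove [cou,imek,tcy] add [yvdt] -> 7 lines: pqqpl fzpfz yvdt osz kart gnfl cmig
Hunk 3: at line 2 remove [yvdt,osz,kart] add [fvux,lzl] -> 6 lines: pqqpl fzpfz fvux lzl gnfl cmig
Hunk 4: at line 1 remove [fvux,lzl] add [tbbt] -> 5 lines: pqqpl fzpfz tbbt gnfl cmig
Hunk 5: at line 1 remove [tbbt] add [tki,cmj,ffg] -> 7 lines: pqqpl fzpfz tki cmj ffg gnfl cmig
Hunk 6: at line 1 remove [fzpfz] add [oxuh,hwqu] -> 8 lines: pqqpl oxuh hwqu tki cmj ffg gnfl cmig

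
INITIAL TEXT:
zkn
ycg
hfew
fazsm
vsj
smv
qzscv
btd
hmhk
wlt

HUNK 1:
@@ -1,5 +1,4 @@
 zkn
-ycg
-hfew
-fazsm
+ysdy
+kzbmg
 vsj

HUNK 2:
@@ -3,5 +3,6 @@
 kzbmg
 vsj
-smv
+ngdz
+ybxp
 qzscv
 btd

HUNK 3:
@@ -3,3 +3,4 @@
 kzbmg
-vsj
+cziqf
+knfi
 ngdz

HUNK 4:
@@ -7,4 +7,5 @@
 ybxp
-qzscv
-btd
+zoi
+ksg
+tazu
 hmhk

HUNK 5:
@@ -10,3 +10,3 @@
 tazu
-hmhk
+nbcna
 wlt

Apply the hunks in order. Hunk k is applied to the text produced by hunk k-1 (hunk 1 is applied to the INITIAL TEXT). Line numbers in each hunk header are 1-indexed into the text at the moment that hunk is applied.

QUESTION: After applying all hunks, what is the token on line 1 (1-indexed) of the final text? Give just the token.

Hunk 1: at line 1 remove [ycg,hfew,fazsm] add [ysdy,kzbmg] -> 9 lines: zkn ysdy kzbmg vsj smv qzscv btd hmhk wlt
Hunk 2: at line 3 remove [smv] add [ngdz,ybxp] -> 10 lines: zkn ysdy kzbmg vsj ngdz ybxp qzscv btd hmhk wlt
Hunk 3: at line 3 remove [vsj] add [cziqf,knfi] -> 11 lines: zkn ysdy kzbmg cziqf knfi ngdz ybxp qzscv btd hmhk wlt
Hunk 4: at line 7 remove [qzscv,btd] add [zoi,ksg,tazu] -> 12 lines: zkn ysdy kzbmg cziqf knfi ngdz ybxp zoi ksg tazu hmhk wlt
Hunk 5: at line 10 remove [hmhk] add [nbcna] -> 12 lines: zkn ysdy kzbmg cziqf knfi ngdz ybxp zoi ksg tazu nbcna wlt
Final line 1: zkn

Answer: zkn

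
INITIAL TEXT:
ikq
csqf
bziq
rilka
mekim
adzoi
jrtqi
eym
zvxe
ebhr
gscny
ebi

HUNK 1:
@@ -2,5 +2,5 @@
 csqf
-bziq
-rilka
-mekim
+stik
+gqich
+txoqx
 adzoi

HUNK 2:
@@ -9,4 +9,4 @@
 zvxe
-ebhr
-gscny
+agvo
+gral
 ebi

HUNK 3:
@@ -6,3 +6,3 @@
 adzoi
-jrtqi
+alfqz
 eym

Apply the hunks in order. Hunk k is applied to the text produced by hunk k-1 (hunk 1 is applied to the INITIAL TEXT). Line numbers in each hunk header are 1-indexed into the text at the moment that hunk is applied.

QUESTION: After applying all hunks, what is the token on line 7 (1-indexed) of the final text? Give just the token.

Hunk 1: at line 2 remove [bziq,rilka,mekim] add [stik,gqich,txoqx] -> 12 lines: ikq csqf stik gqich txoqx adzoi jrtqi eym zvxe ebhr gscny ebi
Hunk 2: at line 9 remove [ebhr,gscny] add [agvo,gral] -> 12 lines: ikq csqf stik gqich txoqx adzoi jrtqi eym zvxe agvo gral ebi
Hunk 3: at line 6 remove [jrtqi] add [alfqz] -> 12 lines: ikq csqf stik gqich txoqx adzoi alfqz eym zvxe agvo gral ebi
Final line 7: alfqz

Answer: alfqz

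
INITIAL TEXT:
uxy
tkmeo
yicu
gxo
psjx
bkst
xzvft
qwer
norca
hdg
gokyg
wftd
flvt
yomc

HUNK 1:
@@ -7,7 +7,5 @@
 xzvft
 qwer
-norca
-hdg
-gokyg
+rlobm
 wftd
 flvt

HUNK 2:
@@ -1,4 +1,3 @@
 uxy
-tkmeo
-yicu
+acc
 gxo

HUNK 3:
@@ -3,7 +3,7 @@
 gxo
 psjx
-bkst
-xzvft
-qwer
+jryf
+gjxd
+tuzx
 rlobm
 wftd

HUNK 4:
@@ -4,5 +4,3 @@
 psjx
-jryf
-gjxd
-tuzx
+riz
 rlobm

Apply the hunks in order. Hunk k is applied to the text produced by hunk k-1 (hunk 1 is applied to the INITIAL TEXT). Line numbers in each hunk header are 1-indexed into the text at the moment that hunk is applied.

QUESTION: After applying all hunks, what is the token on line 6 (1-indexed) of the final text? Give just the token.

Answer: rlobm

Derivation:
Hunk 1: at line 7 remove [norca,hdg,gokyg] add [rlobm] -> 12 lines: uxy tkmeo yicu gxo psjx bkst xzvft qwer rlobm wftd flvt yomc
Hunk 2: at line 1 remove [tkmeo,yicu] add [acc] -> 11 lines: uxy acc gxo psjx bkst xzvft qwer rlobm wftd flvt yomc
Hunk 3: at line 3 remove [bkst,xzvft,qwer] add [jryf,gjxd,tuzx] -> 11 lines: uxy acc gxo psjx jryf gjxd tuzx rlobm wftd flvt yomc
Hunk 4: at line 4 remove [jryf,gjxd,tuzx] add [riz] -> 9 lines: uxy acc gxo psjx riz rlobm wftd flvt yomc
Final line 6: rlobm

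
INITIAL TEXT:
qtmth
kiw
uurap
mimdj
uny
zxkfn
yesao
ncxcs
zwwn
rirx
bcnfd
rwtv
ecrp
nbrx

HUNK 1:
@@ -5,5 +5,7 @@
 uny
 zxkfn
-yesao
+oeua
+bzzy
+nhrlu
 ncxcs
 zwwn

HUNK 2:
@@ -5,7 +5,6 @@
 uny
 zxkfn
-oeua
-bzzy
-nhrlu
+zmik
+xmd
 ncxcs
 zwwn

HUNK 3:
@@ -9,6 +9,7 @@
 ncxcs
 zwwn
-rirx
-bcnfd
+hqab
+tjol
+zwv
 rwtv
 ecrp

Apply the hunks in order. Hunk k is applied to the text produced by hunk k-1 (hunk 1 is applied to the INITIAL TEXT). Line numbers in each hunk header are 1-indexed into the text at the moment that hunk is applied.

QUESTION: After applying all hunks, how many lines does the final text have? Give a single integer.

Answer: 16

Derivation:
Hunk 1: at line 5 remove [yesao] add [oeua,bzzy,nhrlu] -> 16 lines: qtmth kiw uurap mimdj uny zxkfn oeua bzzy nhrlu ncxcs zwwn rirx bcnfd rwtv ecrp nbrx
Hunk 2: at line 5 remove [oeua,bzzy,nhrlu] add [zmik,xmd] -> 15 lines: qtmth kiw uurap mimdj uny zxkfn zmik xmd ncxcs zwwn rirx bcnfd rwtv ecrp nbrx
Hunk 3: at line 9 remove [rirx,bcnfd] add [hqab,tjol,zwv] -> 16 lines: qtmth kiw uurap mimdj uny zxkfn zmik xmd ncxcs zwwn hqab tjol zwv rwtv ecrp nbrx
Final line count: 16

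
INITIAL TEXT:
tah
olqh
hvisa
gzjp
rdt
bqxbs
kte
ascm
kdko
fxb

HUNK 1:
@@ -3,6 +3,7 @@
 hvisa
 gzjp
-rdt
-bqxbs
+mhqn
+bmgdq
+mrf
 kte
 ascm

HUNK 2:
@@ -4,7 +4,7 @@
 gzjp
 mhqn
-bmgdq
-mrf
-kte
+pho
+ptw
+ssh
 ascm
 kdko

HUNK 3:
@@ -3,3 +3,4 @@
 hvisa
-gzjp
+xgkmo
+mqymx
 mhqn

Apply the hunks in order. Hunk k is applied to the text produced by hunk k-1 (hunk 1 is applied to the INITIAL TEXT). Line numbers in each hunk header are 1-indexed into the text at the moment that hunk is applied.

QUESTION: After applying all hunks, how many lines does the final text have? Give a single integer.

Answer: 12

Derivation:
Hunk 1: at line 3 remove [rdt,bqxbs] add [mhqn,bmgdq,mrf] -> 11 lines: tah olqh hvisa gzjp mhqn bmgdq mrf kte ascm kdko fxb
Hunk 2: at line 4 remove [bmgdq,mrf,kte] add [pho,ptw,ssh] -> 11 lines: tah olqh hvisa gzjp mhqn pho ptw ssh ascm kdko fxb
Hunk 3: at line 3 remove [gzjp] add [xgkmo,mqymx] -> 12 lines: tah olqh hvisa xgkmo mqymx mhqn pho ptw ssh ascm kdko fxb
Final line count: 12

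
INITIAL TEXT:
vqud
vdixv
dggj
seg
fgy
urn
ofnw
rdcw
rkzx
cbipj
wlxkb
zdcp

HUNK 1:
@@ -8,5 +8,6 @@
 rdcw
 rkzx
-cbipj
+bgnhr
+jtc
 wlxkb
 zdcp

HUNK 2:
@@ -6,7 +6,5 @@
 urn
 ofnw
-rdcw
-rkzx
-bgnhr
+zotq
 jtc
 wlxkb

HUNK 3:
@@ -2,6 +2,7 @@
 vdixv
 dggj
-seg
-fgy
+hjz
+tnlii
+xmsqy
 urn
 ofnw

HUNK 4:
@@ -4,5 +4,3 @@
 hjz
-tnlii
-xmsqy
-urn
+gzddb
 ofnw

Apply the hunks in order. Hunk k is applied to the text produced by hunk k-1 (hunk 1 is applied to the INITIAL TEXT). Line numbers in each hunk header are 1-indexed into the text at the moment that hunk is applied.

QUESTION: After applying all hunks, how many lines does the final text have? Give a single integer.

Hunk 1: at line 8 remove [cbipj] add [bgnhr,jtc] -> 13 lines: vqud vdixv dggj seg fgy urn ofnw rdcw rkzx bgnhr jtc wlxkb zdcp
Hunk 2: at line 6 remove [rdcw,rkzx,bgnhr] add [zotq] -> 11 lines: vqud vdixv dggj seg fgy urn ofnw zotq jtc wlxkb zdcp
Hunk 3: at line 2 remove [seg,fgy] add [hjz,tnlii,xmsqy] -> 12 lines: vqud vdixv dggj hjz tnlii xmsqy urn ofnw zotq jtc wlxkb zdcp
Hunk 4: at line 4 remove [tnlii,xmsqy,urn] add [gzddb] -> 10 lines: vqud vdixv dggj hjz gzddb ofnw zotq jtc wlxkb zdcp
Final line count: 10

Answer: 10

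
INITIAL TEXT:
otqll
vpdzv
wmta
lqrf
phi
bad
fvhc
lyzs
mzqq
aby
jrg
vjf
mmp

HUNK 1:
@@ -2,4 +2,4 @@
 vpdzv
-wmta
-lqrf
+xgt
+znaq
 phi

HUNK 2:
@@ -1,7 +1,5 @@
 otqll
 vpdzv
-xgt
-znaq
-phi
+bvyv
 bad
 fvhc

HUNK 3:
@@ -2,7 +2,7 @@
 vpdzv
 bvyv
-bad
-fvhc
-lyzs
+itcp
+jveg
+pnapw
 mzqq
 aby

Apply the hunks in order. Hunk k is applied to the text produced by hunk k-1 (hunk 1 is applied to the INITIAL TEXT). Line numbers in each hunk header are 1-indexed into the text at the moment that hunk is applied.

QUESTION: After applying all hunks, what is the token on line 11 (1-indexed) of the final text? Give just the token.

Answer: mmp

Derivation:
Hunk 1: at line 2 remove [wmta,lqrf] add [xgt,znaq] -> 13 lines: otqll vpdzv xgt znaq phi bad fvhc lyzs mzqq aby jrg vjf mmp
Hunk 2: at line 1 remove [xgt,znaq,phi] add [bvyv] -> 11 lines: otqll vpdzv bvyv bad fvhc lyzs mzqq aby jrg vjf mmp
Hunk 3: at line 2 remove [bad,fvhc,lyzs] add [itcp,jveg,pnapw] -> 11 lines: otqll vpdzv bvyv itcp jveg pnapw mzqq aby jrg vjf mmp
Final line 11: mmp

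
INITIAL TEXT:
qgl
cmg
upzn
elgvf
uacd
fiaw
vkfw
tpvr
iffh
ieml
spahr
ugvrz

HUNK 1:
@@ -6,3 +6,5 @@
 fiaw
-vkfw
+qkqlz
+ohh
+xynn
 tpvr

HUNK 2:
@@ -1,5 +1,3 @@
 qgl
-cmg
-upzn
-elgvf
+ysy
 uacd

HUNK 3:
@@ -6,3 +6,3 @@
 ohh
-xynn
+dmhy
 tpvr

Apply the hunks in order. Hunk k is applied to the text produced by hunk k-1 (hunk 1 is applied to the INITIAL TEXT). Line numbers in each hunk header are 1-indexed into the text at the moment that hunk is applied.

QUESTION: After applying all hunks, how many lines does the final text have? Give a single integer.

Hunk 1: at line 6 remove [vkfw] add [qkqlz,ohh,xynn] -> 14 lines: qgl cmg upzn elgvf uacd fiaw qkqlz ohh xynn tpvr iffh ieml spahr ugvrz
Hunk 2: at line 1 remove [cmg,upzn,elgvf] add [ysy] -> 12 lines: qgl ysy uacd fiaw qkqlz ohh xynn tpvr iffh ieml spahr ugvrz
Hunk 3: at line 6 remove [xynn] add [dmhy] -> 12 lines: qgl ysy uacd fiaw qkqlz ohh dmhy tpvr iffh ieml spahr ugvrz
Final line count: 12

Answer: 12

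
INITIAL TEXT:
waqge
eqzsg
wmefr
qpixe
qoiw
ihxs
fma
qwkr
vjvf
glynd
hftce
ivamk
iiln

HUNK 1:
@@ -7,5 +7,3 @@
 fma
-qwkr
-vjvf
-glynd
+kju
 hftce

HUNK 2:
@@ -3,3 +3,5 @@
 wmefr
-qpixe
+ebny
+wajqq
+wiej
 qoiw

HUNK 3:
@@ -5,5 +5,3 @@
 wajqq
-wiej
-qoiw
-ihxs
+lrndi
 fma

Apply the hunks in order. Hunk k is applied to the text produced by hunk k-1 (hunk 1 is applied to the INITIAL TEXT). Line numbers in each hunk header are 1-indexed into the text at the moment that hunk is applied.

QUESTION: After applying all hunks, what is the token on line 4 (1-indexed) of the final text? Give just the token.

Hunk 1: at line 7 remove [qwkr,vjvf,glynd] add [kju] -> 11 lines: waqge eqzsg wmefr qpixe qoiw ihxs fma kju hftce ivamk iiln
Hunk 2: at line 3 remove [qpixe] add [ebny,wajqq,wiej] -> 13 lines: waqge eqzsg wmefr ebny wajqq wiej qoiw ihxs fma kju hftce ivamk iiln
Hunk 3: at line 5 remove [wiej,qoiw,ihxs] add [lrndi] -> 11 lines: waqge eqzsg wmefr ebny wajqq lrndi fma kju hftce ivamk iiln
Final line 4: ebny

Answer: ebny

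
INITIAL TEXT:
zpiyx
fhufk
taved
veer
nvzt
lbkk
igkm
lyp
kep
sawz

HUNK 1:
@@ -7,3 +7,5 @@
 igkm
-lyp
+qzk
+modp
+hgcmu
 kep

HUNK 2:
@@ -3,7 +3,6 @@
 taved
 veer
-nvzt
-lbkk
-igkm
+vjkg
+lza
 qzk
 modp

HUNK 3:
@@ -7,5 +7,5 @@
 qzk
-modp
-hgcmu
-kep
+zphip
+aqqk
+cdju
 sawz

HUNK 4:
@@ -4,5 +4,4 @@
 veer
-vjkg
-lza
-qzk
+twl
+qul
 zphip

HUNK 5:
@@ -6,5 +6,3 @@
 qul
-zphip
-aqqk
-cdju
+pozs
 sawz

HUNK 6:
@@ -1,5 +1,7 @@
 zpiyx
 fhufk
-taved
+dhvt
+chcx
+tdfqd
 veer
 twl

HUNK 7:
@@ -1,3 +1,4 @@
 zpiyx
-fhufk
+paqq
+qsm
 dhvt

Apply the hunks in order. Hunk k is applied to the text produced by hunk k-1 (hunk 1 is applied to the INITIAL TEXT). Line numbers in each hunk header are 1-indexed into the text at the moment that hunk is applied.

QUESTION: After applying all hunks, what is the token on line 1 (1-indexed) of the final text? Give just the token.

Answer: zpiyx

Derivation:
Hunk 1: at line 7 remove [lyp] add [qzk,modp,hgcmu] -> 12 lines: zpiyx fhufk taved veer nvzt lbkk igkm qzk modp hgcmu kep sawz
Hunk 2: at line 3 remove [nvzt,lbkk,igkm] add [vjkg,lza] -> 11 lines: zpiyx fhufk taved veer vjkg lza qzk modp hgcmu kep sawz
Hunk 3: at line 7 remove [modp,hgcmu,kep] add [zphip,aqqk,cdju] -> 11 lines: zpiyx fhufk taved veer vjkg lza qzk zphip aqqk cdju sawz
Hunk 4: at line 4 remove [vjkg,lza,qzk] add [twl,qul] -> 10 lines: zpiyx fhufk taved veer twl qul zphip aqqk cdju sawz
Hunk 5: at line 6 remove [zphip,aqqk,cdju] add [pozs] -> 8 lines: zpiyx fhufk taved veer twl qul pozs sawz
Hunk 6: at line 1 remove [taved] add [dhvt,chcx,tdfqd] -> 10 lines: zpiyx fhufk dhvt chcx tdfqd veer twl qul pozs sawz
Hunk 7: at line 1 remove [fhufk] add [paqq,qsm] -> 11 lines: zpiyx paqq qsm dhvt chcx tdfqd veer twl qul pozs sawz
Final line 1: zpiyx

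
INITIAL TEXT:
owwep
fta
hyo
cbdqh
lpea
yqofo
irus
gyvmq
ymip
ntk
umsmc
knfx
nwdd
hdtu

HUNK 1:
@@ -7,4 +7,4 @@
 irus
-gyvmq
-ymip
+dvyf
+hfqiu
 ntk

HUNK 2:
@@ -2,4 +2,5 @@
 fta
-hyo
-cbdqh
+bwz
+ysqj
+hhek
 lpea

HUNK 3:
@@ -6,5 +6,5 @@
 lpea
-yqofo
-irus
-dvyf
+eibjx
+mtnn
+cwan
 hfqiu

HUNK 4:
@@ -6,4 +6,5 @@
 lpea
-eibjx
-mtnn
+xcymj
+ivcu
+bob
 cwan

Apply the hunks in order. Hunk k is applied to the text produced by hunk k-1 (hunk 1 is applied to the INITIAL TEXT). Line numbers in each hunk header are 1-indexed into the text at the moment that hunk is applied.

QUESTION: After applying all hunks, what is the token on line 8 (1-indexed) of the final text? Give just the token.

Answer: ivcu

Derivation:
Hunk 1: at line 7 remove [gyvmq,ymip] add [dvyf,hfqiu] -> 14 lines: owwep fta hyo cbdqh lpea yqofo irus dvyf hfqiu ntk umsmc knfx nwdd hdtu
Hunk 2: at line 2 remove [hyo,cbdqh] add [bwz,ysqj,hhek] -> 15 lines: owwep fta bwz ysqj hhek lpea yqofo irus dvyf hfqiu ntk umsmc knfx nwdd hdtu
Hunk 3: at line 6 remove [yqofo,irus,dvyf] add [eibjx,mtnn,cwan] -> 15 lines: owwep fta bwz ysqj hhek lpea eibjx mtnn cwan hfqiu ntk umsmc knfx nwdd hdtu
Hunk 4: at line 6 remove [eibjx,mtnn] add [xcymj,ivcu,bob] -> 16 lines: owwep fta bwz ysqj hhek lpea xcymj ivcu bob cwan hfqiu ntk umsmc knfx nwdd hdtu
Final line 8: ivcu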